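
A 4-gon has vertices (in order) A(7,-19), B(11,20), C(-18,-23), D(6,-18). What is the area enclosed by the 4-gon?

Σ = (349) + (107) + (462) + (12) = 930
Area = |Σ|/2 = 465.

465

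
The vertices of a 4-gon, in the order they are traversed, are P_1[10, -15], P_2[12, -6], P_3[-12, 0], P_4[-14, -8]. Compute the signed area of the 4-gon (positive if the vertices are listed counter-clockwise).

Σ = (120) + (-72) + (96) + (290) = 434
Signed area = Σ/2 = 217 (positive ⇒ counter-clockwise traversal).

217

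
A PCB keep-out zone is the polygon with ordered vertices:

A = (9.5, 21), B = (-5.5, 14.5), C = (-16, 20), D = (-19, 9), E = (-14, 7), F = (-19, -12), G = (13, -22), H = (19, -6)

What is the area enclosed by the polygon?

1137.625

Apply the surveyor's formula: 2A = Σ (x_i·y_{i+1} − x_{i+1}·y_i), indices taken mod 8.
Σ = (253.25) + (122) + (236) + (-7) + (301) + (574) + (340) + (456) = 2275.25
Area = |Σ|/2 = 1137.625.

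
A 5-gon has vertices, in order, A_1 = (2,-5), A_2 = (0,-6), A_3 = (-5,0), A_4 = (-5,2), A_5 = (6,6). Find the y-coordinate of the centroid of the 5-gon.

43/204

Apply the shoelace (surveyor's) formula. First the cross-terms c_i = x_i·y_{i+1} − x_{i+1}·y_i:
  -12, -30, -10, -42, -42  ⇒  2A = -136, A = -68.
Then Σ (y_i + y_{i+1})·c_i = -86, so ȳ = -86 / (6·(-68)) = 43/204.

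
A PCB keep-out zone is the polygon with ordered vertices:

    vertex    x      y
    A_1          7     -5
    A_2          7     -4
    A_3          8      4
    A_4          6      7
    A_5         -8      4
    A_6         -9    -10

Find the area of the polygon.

205

Apply the surveyor's formula: 2A = Σ (x_i·y_{i+1} − x_{i+1}·y_i), indices taken mod 6.
Σ = (7) + (60) + (32) + (80) + (116) + (115) = 410
Area = |Σ|/2 = 205.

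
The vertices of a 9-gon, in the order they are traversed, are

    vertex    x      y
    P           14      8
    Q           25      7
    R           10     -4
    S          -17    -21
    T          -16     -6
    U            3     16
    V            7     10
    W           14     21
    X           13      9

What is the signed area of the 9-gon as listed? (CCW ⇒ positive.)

Apply the surveyor's formula: 2A = Σ (x_i·y_{i+1} − x_{i+1}·y_i), indices taken mod 9.
Σ = (-102) + (-170) + (-278) + (-234) + (-238) + (-82) + (7) + (-147) + (-22) = -1266
Signed area = Σ/2 = -633 (negative ⇒ clockwise traversal).

-633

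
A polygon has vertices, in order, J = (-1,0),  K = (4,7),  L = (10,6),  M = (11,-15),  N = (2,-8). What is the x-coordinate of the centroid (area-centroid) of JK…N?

89/15

Apply the surveyor's formula. First the cross-terms c_i = x_i·y_{i+1} − x_{i+1}·y_i:
  -7, -46, -216, -58, -8  ⇒  2A = -335, A = -167.5.
Then Σ (x_i + x_{i+1})·c_i = -5963, so x̄ = -5963 / (6·(-167.5)) = 89/15.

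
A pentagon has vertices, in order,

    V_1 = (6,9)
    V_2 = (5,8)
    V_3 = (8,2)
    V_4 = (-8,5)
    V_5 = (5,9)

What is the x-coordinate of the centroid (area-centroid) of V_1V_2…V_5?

Apply Gauss's area formula. First the cross-terms c_i = x_i·y_{i+1} − x_{i+1}·y_i:
  3, -54, 56, -97, -9  ⇒  2A = -101, A = -50.5.
Then Σ (x_i + x_{i+1})·c_i = -477, so x̄ = -477 / (6·(-50.5)) = 159/101.

159/101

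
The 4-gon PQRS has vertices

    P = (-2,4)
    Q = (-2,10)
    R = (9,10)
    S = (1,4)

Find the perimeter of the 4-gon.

|PQ| = √((0)² + (6)²) = √36 = 6
|QR| = √((11)² + (0)²) = √121 = 11
|RS| = √((-8)² + (-6)²) = √100 = 10
|SP| = √((-3)² + (0)²) = √9 = 3
Perimeter = 6 + 11 + 10 + 3 = 30.

30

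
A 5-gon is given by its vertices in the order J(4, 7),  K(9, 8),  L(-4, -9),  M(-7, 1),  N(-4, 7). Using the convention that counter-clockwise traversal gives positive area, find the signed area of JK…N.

-124

Σ = (-31) + (-49) + (-67) + (-45) + (-56) = -248
Signed area = Σ/2 = -124 (negative ⇒ clockwise traversal).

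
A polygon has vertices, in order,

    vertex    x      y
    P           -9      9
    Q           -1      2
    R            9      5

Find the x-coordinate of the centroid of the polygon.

-1/3

Apply the surveyor's formula. First the cross-terms c_i = x_i·y_{i+1} − x_{i+1}·y_i:
  -9, -23, 126  ⇒  2A = 94, A = 47.
Then Σ (x_i + x_{i+1})·c_i = -94, so x̄ = -94 / (6·47) = -1/3.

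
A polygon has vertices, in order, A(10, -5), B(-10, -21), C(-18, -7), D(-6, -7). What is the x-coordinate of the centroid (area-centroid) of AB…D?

Apply Gauss's area formula. First the cross-terms c_i = x_i·y_{i+1} − x_{i+1}·y_i:
  -260, -308, 84, 100  ⇒  2A = -384, A = -192.
Then Σ (x_i + x_{i+1})·c_i = 7008, so x̄ = 7008 / (6·(-192)) = -73/12.

-73/12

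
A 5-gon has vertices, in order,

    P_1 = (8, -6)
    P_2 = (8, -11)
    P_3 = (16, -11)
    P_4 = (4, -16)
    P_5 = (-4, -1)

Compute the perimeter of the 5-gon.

56

|P_1P_2| = √((0)² + (-5)²) = √25 = 5
|P_2P_3| = √((8)² + (0)²) = √64 = 8
|P_3P_4| = √((-12)² + (-5)²) = √169 = 13
|P_4P_5| = √((-8)² + (15)²) = √289 = 17
|P_5P_1| = √((12)² + (-5)²) = √169 = 13
Perimeter = 5 + 8 + 13 + 17 + 13 = 56.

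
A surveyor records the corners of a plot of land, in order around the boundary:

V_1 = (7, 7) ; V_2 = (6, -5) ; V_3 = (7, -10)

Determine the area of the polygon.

8.5

Apply the shoelace (surveyor's) formula: 2A = Σ (x_i·y_{i+1} − x_{i+1}·y_i), indices taken mod 3.
Σ = (-77) + (-25) + (119) = 17
Area = |Σ|/2 = 8.5.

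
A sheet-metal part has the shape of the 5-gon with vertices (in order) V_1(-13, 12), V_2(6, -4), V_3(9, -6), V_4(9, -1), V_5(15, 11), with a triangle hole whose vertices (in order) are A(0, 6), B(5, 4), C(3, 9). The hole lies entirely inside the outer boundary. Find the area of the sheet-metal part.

Outer boundary:
Apply the shoelace formula: 2A = Σ (x_i·y_{i+1} − x_{i+1}·y_i), indices taken mod 5.
Cross-terms: -20, 0, 45, 114, 323  ⇒  Σ = 462
Area = |Σ|/2 = 231.
Hole:
Apply the surveyor's formula: 2A = Σ (x_i·y_{i+1} − x_{i+1}·y_i), indices taken mod 3.
Σ = (-30) + (33) + (18) = 21
Area = |Σ|/2 = 10.5.
Net area = 231 − 10.5 = 220.5.

220.5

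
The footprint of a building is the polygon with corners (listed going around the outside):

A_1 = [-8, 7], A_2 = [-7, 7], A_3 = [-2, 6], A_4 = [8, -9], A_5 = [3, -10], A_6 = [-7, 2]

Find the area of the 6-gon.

Apply Gauss's area formula: 2A = Σ (x_i·y_{i+1} − x_{i+1}·y_i), indices taken mod 6.
Σ = (-7) + (-28) + (-30) + (-53) + (-64) + (-33) = -215
Area = |Σ|/2 = 107.5.

107.5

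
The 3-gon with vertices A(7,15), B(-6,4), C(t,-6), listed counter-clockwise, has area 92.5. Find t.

-1

Write out the shoelace sum; only the two edges meeting at C involve t:
2·Area = [((-6)·(-6) − t·4) + (t·15 − 7·(-6))] + 118
       = 11·t + 196 = 185
⇒ t = -1.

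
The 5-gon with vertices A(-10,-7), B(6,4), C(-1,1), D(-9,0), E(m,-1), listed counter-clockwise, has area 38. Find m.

Write out the shoelace sum; only the two edges meeting at E involve m:
2·Area = [((-9)·(-1) − m·0) + (m·(-7) − (-10)·(-1))] + 21
       = -7·m + 20 = 76
⇒ m = -8.

-8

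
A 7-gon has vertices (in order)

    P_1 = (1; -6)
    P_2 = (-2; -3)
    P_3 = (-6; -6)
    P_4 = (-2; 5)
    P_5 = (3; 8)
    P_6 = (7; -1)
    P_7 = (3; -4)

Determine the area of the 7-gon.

96

Σ = (-15) + (-6) + (-42) + (-31) + (-59) + (-25) + (-14) = -192
Area = |Σ|/2 = 96.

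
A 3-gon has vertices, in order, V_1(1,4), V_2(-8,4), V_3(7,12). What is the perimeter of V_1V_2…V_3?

36

|V_1V_2| = √((-9)² + (0)²) = √81 = 9
|V_2V_3| = √((15)² + (8)²) = √289 = 17
|V_3V_1| = √((-6)² + (-8)²) = √100 = 10
Perimeter = 9 + 17 + 10 = 36.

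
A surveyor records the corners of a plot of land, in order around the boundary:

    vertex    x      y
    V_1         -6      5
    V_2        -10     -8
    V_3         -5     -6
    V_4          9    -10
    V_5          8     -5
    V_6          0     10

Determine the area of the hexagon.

198.5

Σ = (98) + (20) + (104) + (35) + (80) + (60) = 397
Area = |Σ|/2 = 198.5.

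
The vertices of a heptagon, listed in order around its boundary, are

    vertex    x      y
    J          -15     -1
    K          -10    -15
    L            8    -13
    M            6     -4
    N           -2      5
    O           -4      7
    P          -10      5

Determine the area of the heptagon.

Σ = (215) + (250) + (46) + (22) + (6) + (50) + (85) = 674
Area = |Σ|/2 = 337.

337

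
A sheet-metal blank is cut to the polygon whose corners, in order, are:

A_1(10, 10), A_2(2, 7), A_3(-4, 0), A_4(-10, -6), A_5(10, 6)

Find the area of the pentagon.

Σ = (50) + (28) + (24) + (0) + (40) = 142
Area = |Σ|/2 = 71.

71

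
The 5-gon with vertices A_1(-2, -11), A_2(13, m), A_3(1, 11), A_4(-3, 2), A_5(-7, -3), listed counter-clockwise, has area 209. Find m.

The doubled signed area Σ (x_i y_{i+1} − x_{i+1} y_i) is linear in m.
With m=0 it equals 415; the coefficient of m is -3 (from the two edges through A_2).
So -3·m + 415 = 2·209 = 418 ⇒ m = -1.

-1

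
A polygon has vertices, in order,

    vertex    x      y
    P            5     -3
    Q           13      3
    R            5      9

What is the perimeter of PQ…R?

|PQ| = √((8)² + (6)²) = √100 = 10
|QR| = √((-8)² + (6)²) = √100 = 10
|RP| = √((0)² + (-12)²) = √144 = 12
Perimeter = 10 + 10 + 12 = 32.

32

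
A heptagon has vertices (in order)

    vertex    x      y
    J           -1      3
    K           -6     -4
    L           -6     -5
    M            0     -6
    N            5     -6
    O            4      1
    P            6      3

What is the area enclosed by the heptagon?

Cross-terms: 22, 6, 36, 30, 29, 6, 21  ⇒  Σ = 150
Area = |Σ|/2 = 75.

75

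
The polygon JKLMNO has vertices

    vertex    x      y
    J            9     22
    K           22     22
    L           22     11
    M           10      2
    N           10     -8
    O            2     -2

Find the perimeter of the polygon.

84

|JK| = √((13)² + (0)²) = √169 = 13
|KL| = √((0)² + (-11)²) = √121 = 11
|LM| = √((-12)² + (-9)²) = √225 = 15
|MN| = √((0)² + (-10)²) = √100 = 10
|NO| = √((-8)² + (6)²) = √100 = 10
|OJ| = √((7)² + (24)²) = √625 = 25
Perimeter = 13 + 11 + 15 + 10 + 10 + 25 = 84.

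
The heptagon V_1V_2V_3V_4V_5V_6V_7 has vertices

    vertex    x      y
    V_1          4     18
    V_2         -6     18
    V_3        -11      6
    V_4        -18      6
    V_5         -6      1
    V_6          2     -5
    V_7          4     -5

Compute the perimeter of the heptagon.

|V_1V_2| = √((-10)² + (0)²) = √100 = 10
|V_2V_3| = √((-5)² + (-12)²) = √169 = 13
|V_3V_4| = √((-7)² + (0)²) = √49 = 7
|V_4V_5| = √((12)² + (-5)²) = √169 = 13
|V_5V_6| = √((8)² + (-6)²) = √100 = 10
|V_6V_7| = √((2)² + (0)²) = √4 = 2
|V_7V_1| = √((0)² + (23)²) = √529 = 23
Perimeter = 10 + 13 + 7 + 13 + 10 + 2 + 23 = 78.

78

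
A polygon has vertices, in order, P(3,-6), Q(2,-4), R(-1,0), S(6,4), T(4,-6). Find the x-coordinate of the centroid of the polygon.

293/99

Apply the shoelace formula. First the cross-terms c_i = x_i·y_{i+1} − x_{i+1}·y_i:
  0, -4, -4, -52, -6  ⇒  2A = -66, A = -33.
Then Σ (x_i + x_{i+1})·c_i = -586, so x̄ = -586 / (6·(-33)) = 293/99.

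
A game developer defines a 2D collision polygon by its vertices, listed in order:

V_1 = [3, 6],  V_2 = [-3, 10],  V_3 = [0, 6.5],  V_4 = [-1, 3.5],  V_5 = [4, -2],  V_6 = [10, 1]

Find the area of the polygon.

52

Apply the surveyor's formula: 2A = Σ (x_i·y_{i+1} − x_{i+1}·y_i), indices taken mod 6.
V_1→V_2: (3)(10) − (-3)(6) = 48
V_2→V_3: (-3)(6.5) − (0)(10) = -19.5
V_3→V_4: (0)(3.5) − (-1)(6.5) = 6.5
V_4→V_5: (-1)(-2) − (4)(3.5) = -12
V_5→V_6: (4)(1) − (10)(-2) = 24
V_6→V_1: (10)(6) − (3)(1) = 57
Σ = 104
Area = |Σ|/2 = 52.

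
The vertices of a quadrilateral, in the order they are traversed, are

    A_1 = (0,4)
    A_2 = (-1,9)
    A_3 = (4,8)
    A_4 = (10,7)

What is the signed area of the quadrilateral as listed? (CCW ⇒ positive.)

Cross-terms: 4, -44, -52, 40  ⇒  Σ = -52
Signed area = Σ/2 = -26 (negative ⇒ clockwise traversal).

-26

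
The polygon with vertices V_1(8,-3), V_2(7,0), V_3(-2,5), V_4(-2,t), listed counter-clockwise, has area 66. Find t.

The doubled signed area Σ (x_i y_{i+1} − x_{i+1} y_i) is linear in t.
With t=0 it equals 72; the coefficient of t is -10 (from the two edges through V_4).
So -10·t + 72 = 2·66 = 132 ⇒ t = -6.

-6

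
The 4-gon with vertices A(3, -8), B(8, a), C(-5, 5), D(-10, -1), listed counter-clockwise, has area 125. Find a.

Write out the shoelace sum; only the two edges meeting at B involve a:
2·Area = [(3·a − 8·(-8)) + (8·5 − (-5)·a)] + 138
       = 8·a + 242 = 250
⇒ a = 1.

1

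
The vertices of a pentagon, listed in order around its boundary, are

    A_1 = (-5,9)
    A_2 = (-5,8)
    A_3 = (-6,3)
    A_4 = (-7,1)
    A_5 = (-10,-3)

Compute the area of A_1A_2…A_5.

10.5

Apply Gauss's area formula: 2A = Σ (x_i·y_{i+1} − x_{i+1}·y_i), indices taken mod 5.
A_1→A_2: (-5)(8) − (-5)(9) = 5
A_2→A_3: (-5)(3) − (-6)(8) = 33
A_3→A_4: (-6)(1) − (-7)(3) = 15
A_4→A_5: (-7)(-3) − (-10)(1) = 31
A_5→A_1: (-10)(9) − (-5)(-3) = -105
Σ = -21
Area = |Σ|/2 = 10.5.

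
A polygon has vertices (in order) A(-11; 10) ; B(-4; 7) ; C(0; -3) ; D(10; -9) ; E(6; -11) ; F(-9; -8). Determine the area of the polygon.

Σ = (-37) + (12) + (30) + (-56) + (-147) + (-178) = -376
Area = |Σ|/2 = 188.

188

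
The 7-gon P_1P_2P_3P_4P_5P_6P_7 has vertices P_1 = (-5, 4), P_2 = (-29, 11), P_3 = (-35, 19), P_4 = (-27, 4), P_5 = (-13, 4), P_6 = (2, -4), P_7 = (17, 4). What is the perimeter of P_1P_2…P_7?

122

|P_1P_2| = √((-24)² + (7)²) = √625 = 25
|P_2P_3| = √((-6)² + (8)²) = √100 = 10
|P_3P_4| = √((8)² + (-15)²) = √289 = 17
|P_4P_5| = √((14)² + (0)²) = √196 = 14
|P_5P_6| = √((15)² + (-8)²) = √289 = 17
|P_6P_7| = √((15)² + (8)²) = √289 = 17
|P_7P_1| = √((-22)² + (0)²) = √484 = 22
Perimeter = 25 + 10 + 17 + 14 + 17 + 17 + 22 = 122.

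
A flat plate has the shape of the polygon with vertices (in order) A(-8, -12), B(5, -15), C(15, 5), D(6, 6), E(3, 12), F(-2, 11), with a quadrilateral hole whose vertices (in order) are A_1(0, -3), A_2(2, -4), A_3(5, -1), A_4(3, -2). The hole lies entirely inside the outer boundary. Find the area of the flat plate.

Outer boundary:
Σ = (180) + (250) + (60) + (54) + (57) + (112) = 713
Area = |Σ|/2 = 356.5.
Hole:
Σ = (6) + (18) + (-7) + (-9) = 8
Area = |Σ|/2 = 4.
Net area = 356.5 − 4 = 352.5.

352.5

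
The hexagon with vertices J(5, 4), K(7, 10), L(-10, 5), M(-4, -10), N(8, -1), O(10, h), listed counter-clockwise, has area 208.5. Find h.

2

Write out the shoelace sum; only the two edges meeting at O involve h:
2·Area = [(8·h − 10·(-1)) + (10·4 − 5·h)] + 361
       = 3·h + 411 = 417
⇒ h = 2.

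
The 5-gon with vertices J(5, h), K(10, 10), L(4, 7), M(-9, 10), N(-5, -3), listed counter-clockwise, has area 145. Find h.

The doubled signed area Σ (x_i y_{i+1} − x_{i+1} y_i) is linear in h.
With h=0 it equals 275; the coefficient of h is -15 (from the two edges through J).
So -15·h + 275 = 2·145 = 290 ⇒ h = -1.

-1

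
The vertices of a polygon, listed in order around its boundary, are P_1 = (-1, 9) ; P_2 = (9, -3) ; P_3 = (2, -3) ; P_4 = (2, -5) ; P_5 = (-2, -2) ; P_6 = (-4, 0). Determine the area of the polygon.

80.5

Apply the shoelace formula: 2A = Σ (x_i·y_{i+1} − x_{i+1}·y_i), indices taken mod 6.
Σ = (-78) + (-21) + (-4) + (-14) + (-8) + (-36) = -161
Area = |Σ|/2 = 80.5.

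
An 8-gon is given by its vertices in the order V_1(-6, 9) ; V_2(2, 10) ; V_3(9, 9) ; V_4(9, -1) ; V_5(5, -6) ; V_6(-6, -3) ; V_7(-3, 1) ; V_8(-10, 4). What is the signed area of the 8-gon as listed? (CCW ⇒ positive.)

-211.5

Cross-terms: -78, -72, -90, -49, -51, -15, -2, -66  ⇒  Σ = -423
Signed area = Σ/2 = -211.5 (negative ⇒ clockwise traversal).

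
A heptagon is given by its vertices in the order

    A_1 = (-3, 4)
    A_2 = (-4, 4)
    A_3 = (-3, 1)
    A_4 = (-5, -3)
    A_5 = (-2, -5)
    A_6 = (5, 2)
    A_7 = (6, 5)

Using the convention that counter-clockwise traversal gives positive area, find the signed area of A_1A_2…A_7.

59

A_1→A_2: (-3)(4) − (-4)(4) = 4
A_2→A_3: (-4)(1) − (-3)(4) = 8
A_3→A_4: (-3)(-3) − (-5)(1) = 14
A_4→A_5: (-5)(-5) − (-2)(-3) = 19
A_5→A_6: (-2)(2) − (5)(-5) = 21
A_6→A_7: (5)(5) − (6)(2) = 13
A_7→A_1: (6)(4) − (-3)(5) = 39
Σ = 118
Signed area = Σ/2 = 59 (positive ⇒ counter-clockwise traversal).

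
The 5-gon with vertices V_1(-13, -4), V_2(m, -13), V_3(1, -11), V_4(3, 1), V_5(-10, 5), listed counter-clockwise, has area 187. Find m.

The doubled signed area Σ (x_i y_{i+1} − x_{i+1} y_i) is linear in m.
With m=0 it equals 346; the coefficient of m is -7 (from the two edges through V_2).
So -7·m + 346 = 2·187 = 374 ⇒ m = -4.

-4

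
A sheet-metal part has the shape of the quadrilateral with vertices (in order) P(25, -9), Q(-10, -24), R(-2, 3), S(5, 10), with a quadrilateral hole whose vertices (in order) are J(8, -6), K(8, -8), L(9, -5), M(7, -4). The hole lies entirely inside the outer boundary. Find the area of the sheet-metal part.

Outer boundary:
Cross-terms: -690, -78, -35, -295  ⇒  Σ = -1098
Area = |Σ|/2 = 549.
Hole:
Apply Gauss's area formula: 2A = Σ (x_i·y_{i+1} − x_{i+1}·y_i), indices taken mod 4.
J→K: (8)(-8) − (8)(-6) = -16
K→L: (8)(-5) − (9)(-8) = 32
L→M: (9)(-4) − (7)(-5) = -1
M→J: (7)(-6) − (8)(-4) = -10
Σ = 5
Area = |Σ|/2 = 2.5.
Net area = 549 − 2.5 = 546.5.

546.5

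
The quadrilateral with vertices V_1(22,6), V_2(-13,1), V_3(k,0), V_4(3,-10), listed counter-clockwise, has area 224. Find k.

The doubled signed area Σ (x_i y_{i+1} − x_{i+1} y_i) is linear in k.
With k=0 it equals 338; the coefficient of k is -11 (from the two edges through V_3).
So -11·k + 338 = 2·224 = 448 ⇒ k = -10.

-10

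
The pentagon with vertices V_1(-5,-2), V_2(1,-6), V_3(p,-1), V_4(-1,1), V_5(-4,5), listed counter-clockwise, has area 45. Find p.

4

The doubled signed area Σ (x_i y_{i+1} − x_{i+1} y_i) is linear in p.
With p=0 it equals 62; the coefficient of p is 7 (from the two edges through V_3).
So 7·p + 62 = 2·45 = 90 ⇒ p = 4.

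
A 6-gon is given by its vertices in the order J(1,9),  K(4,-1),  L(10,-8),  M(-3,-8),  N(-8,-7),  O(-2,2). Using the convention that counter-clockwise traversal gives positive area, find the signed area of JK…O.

-128

Apply Gauss's area formula: 2A = Σ (x_i·y_{i+1} − x_{i+1}·y_i), indices taken mod 6.
Cross-terms: -37, -22, -104, -43, -30, -20  ⇒  Σ = -256
Signed area = Σ/2 = -128 (negative ⇒ clockwise traversal).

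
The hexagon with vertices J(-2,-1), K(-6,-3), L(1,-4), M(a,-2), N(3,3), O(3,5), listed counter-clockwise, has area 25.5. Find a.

1

The doubled signed area Σ (x_i y_{i+1} − x_{i+1} y_i) is linear in a.
With a=0 it equals 44; the coefficient of a is 7 (from the two edges through M).
So 7·a + 44 = 2·25.5 = 51 ⇒ a = 1.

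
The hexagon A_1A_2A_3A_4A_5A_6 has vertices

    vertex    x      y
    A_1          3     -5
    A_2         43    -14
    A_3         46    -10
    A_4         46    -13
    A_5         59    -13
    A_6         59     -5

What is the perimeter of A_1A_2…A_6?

|A_1A_2| = √((40)² + (-9)²) = √1681 = 41
|A_2A_3| = √((3)² + (4)²) = √25 = 5
|A_3A_4| = √((0)² + (-3)²) = √9 = 3
|A_4A_5| = √((13)² + (0)²) = √169 = 13
|A_5A_6| = √((0)² + (8)²) = √64 = 8
|A_6A_1| = √((-56)² + (0)²) = √3136 = 56
Perimeter = 41 + 5 + 3 + 13 + 8 + 56 = 126.

126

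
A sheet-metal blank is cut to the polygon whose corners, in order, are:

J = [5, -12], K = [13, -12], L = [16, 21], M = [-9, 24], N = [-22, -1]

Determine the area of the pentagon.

970

Apply Gauss's area formula: 2A = Σ (x_i·y_{i+1} − x_{i+1}·y_i), indices taken mod 5.
J→K: (5)(-12) − (13)(-12) = 96
K→L: (13)(21) − (16)(-12) = 465
L→M: (16)(24) − (-9)(21) = 573
M→N: (-9)(-1) − (-22)(24) = 537
N→J: (-22)(-12) − (5)(-1) = 269
Σ = 1940
Area = |Σ|/2 = 970.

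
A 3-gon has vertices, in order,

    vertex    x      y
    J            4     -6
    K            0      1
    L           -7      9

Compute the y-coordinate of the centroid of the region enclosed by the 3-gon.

Apply Gauss's area formula. First the cross-terms c_i = x_i·y_{i+1} − x_{i+1}·y_i:
  4, 7, 6  ⇒  2A = 17, A = 8.5.
Then Σ (y_i + y_{i+1})·c_i = 68, so ȳ = 68 / (6·8.5) = 4/3.

4/3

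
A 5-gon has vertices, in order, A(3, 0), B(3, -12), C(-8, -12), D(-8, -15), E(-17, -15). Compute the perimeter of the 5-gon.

60

|AB| = √((0)² + (-12)²) = √144 = 12
|BC| = √((-11)² + (0)²) = √121 = 11
|CD| = √((0)² + (-3)²) = √9 = 3
|DE| = √((-9)² + (0)²) = √81 = 9
|EA| = √((20)² + (15)²) = √625 = 25
Perimeter = 12 + 11 + 3 + 9 + 25 = 60.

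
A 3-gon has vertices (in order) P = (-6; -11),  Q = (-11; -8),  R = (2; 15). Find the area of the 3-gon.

77

Apply the shoelace (surveyor's) formula: 2A = Σ (x_i·y_{i+1} − x_{i+1}·y_i), indices taken mod 3.
Cross-terms: -73, -149, 68  ⇒  Σ = -154
Area = |Σ|/2 = 77.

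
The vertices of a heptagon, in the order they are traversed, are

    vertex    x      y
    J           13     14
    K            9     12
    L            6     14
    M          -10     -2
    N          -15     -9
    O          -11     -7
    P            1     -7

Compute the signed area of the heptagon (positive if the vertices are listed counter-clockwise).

233.5

Apply the surveyor's formula: 2A = Σ (x_i·y_{i+1} − x_{i+1}·y_i), indices taken mod 7.
Σ = (30) + (54) + (128) + (60) + (6) + (84) + (105) = 467
Signed area = Σ/2 = 233.5 (positive ⇒ counter-clockwise traversal).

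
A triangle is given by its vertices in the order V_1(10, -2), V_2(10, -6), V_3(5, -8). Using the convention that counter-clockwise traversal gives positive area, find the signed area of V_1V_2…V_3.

Σ = (-40) + (-50) + (70) = -20
Signed area = Σ/2 = -10 (negative ⇒ clockwise traversal).

-10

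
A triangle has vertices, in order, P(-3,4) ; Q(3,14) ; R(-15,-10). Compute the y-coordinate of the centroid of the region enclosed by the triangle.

8/3

Apply Gauss's area formula. First the cross-terms c_i = x_i·y_{i+1} − x_{i+1}·y_i:
  -54, 180, -90  ⇒  2A = 36, A = 18.
Then Σ (y_i + y_{i+1})·c_i = 288, so ȳ = 288 / (6·18) = 8/3.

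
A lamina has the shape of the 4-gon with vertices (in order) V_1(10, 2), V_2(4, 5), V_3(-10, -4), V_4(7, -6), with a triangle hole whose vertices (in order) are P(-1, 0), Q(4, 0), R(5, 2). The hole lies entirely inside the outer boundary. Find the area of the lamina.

114

Outer boundary:
Σ = (42) + (34) + (88) + (74) = 238
Area = |Σ|/2 = 119.
Hole:
Apply the surveyor's formula: 2A = Σ (x_i·y_{i+1} − x_{i+1}·y_i), indices taken mod 3.
Σ = (0) + (8) + (2) = 10
Area = |Σ|/2 = 5.
Net area = 119 − 5 = 114.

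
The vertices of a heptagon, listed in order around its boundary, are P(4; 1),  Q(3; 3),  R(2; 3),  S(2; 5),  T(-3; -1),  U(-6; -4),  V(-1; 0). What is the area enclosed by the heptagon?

Apply the shoelace (surveyor's) formula: 2A = Σ (x_i·y_{i+1} − x_{i+1}·y_i), indices taken mod 7.
Σ = (9) + (3) + (4) + (13) + (6) + (-4) + (-1) = 30
Area = |Σ|/2 = 15.

15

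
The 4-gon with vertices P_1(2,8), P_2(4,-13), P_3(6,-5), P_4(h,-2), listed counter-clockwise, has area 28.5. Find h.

5

The doubled signed area Σ (x_i y_{i+1} − x_{i+1} y_i) is linear in h.
With h=0 it equals -8; the coefficient of h is 13 (from the two edges through P_4).
So 13·h + -8 = 2·28.5 = 57 ⇒ h = 5.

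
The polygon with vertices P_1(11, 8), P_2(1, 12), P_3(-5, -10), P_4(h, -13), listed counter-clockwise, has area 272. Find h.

9

Write out the shoelace sum; only the two edges meeting at P_4 involve h:
2·Area = [((-5)·(-13) − h·(-10)) + (h·8 − 11·(-13))] + 174
       = 18·h + 382 = 544
⇒ h = 9.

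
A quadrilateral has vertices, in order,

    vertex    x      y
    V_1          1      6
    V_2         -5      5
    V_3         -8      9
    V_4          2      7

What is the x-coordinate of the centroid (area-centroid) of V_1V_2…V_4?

Apply Gauss's area formula. First the cross-terms c_i = x_i·y_{i+1} − x_{i+1}·y_i:
  35, -5, -74, 5  ⇒  2A = -39, A = -19.5.
Then Σ (x_i + x_{i+1})·c_i = 384, so x̄ = 384 / (6·(-19.5)) = -128/39.

-128/39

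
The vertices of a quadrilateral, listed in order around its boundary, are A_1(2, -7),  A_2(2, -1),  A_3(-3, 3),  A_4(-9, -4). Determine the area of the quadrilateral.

62.5

Cross-terms: 12, 3, 39, 71  ⇒  Σ = 125
Area = |Σ|/2 = 62.5.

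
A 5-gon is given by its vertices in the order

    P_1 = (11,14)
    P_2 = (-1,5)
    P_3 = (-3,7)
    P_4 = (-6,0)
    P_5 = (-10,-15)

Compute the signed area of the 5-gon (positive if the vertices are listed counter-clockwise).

117

Apply Gauss's area formula: 2A = Σ (x_i·y_{i+1} − x_{i+1}·y_i), indices taken mod 5.
Σ = (69) + (8) + (42) + (90) + (25) = 234
Signed area = Σ/2 = 117 (positive ⇒ counter-clockwise traversal).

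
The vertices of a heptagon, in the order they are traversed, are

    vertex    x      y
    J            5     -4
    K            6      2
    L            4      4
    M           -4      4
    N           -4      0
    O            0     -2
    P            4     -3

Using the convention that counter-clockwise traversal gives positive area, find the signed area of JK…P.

56.5

Apply the shoelace formula: 2A = Σ (x_i·y_{i+1} − x_{i+1}·y_i), indices taken mod 7.
Σ = (34) + (16) + (32) + (16) + (8) + (8) + (-1) = 113
Signed area = Σ/2 = 56.5 (positive ⇒ counter-clockwise traversal).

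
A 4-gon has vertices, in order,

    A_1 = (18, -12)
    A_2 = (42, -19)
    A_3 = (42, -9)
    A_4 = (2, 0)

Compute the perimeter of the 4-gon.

96

|A_1A_2| = √((24)² + (-7)²) = √625 = 25
|A_2A_3| = √((0)² + (10)²) = √100 = 10
|A_3A_4| = √((-40)² + (9)²) = √1681 = 41
|A_4A_1| = √((16)² + (-12)²) = √400 = 20
Perimeter = 25 + 10 + 41 + 20 = 96.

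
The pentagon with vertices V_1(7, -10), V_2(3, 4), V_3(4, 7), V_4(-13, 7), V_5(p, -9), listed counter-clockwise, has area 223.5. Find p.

-5

Write out the shoelace sum; only the two edges meeting at V_5 involve p:
2·Area = [((-13)·(-9) − p·7) + (p·(-10) − 7·(-9))] + 182
       = -17·p + 362 = 447
⇒ p = -5.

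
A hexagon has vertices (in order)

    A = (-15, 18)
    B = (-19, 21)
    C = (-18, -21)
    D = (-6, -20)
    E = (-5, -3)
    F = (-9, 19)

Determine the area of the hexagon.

Apply the surveyor's formula: 2A = Σ (x_i·y_{i+1} − x_{i+1}·y_i), indices taken mod 6.
Σ = (27) + (777) + (234) + (-82) + (-122) + (123) = 957
Area = |Σ|/2 = 478.5.

478.5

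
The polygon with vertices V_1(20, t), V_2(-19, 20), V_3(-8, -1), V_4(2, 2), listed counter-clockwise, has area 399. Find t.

The doubled signed area Σ (x_i y_{i+1} − x_{i+1} y_i) is linear in t.
With t=0 it equals 525; the coefficient of t is 21 (from the two edges through V_1).
So 21·t + 525 = 2·399 = 798 ⇒ t = 13.

13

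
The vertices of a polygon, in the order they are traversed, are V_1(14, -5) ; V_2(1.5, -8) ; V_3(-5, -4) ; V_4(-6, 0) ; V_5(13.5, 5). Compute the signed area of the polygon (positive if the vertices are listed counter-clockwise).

-171

Apply the shoelace formula: 2A = Σ (x_i·y_{i+1} − x_{i+1}·y_i), indices taken mod 5.
Σ = (-104.5) + (-46) + (-24) + (-30) + (-137.5) = -342
Signed area = Σ/2 = -171 (negative ⇒ clockwise traversal).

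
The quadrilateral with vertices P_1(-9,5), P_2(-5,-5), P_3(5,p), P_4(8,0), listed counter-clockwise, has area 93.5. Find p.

Write out the shoelace sum; only the two edges meeting at P_3 involve p:
2·Area = [((-5)·p − 5·(-5)) + (5·0 − 8·p)] + 110
       = -13·p + 135 = 187
⇒ p = -4.

-4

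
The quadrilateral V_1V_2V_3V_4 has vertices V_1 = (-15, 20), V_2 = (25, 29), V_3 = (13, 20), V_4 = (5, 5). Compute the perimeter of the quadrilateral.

|V_1V_2| = √((40)² + (9)²) = √1681 = 41
|V_2V_3| = √((-12)² + (-9)²) = √225 = 15
|V_3V_4| = √((-8)² + (-15)²) = √289 = 17
|V_4V_1| = √((-20)² + (15)²) = √625 = 25
Perimeter = 41 + 15 + 17 + 25 = 98.

98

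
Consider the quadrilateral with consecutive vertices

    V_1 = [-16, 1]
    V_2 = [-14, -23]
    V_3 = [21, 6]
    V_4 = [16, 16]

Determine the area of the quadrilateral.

Apply Gauss's area formula: 2A = Σ (x_i·y_{i+1} − x_{i+1}·y_i), indices taken mod 4.
Σ = (382) + (399) + (240) + (272) = 1293
Area = |Σ|/2 = 646.5.

646.5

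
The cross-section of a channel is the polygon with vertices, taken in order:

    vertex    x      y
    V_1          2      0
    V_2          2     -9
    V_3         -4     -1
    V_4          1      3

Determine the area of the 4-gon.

36.5

V_1→V_2: (2)(-9) − (2)(0) = -18
V_2→V_3: (2)(-1) − (-4)(-9) = -38
V_3→V_4: (-4)(3) − (1)(-1) = -11
V_4→V_1: (1)(0) − (2)(3) = -6
Σ = -73
Area = |Σ|/2 = 36.5.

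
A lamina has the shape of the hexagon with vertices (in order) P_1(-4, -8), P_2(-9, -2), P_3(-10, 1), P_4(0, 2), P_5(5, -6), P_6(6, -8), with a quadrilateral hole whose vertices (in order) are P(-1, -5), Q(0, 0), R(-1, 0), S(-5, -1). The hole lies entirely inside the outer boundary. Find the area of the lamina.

91

Outer boundary:
Σ = (-64) + (-29) + (-20) + (-10) + (-4) + (-80) = -207
Area = |Σ|/2 = 103.5.
Hole:
Apply the surveyor's formula: 2A = Σ (x_i·y_{i+1} − x_{i+1}·y_i), indices taken mod 4.
Cross-terms: 0, 0, 1, 24  ⇒  Σ = 25
Area = |Σ|/2 = 12.5.
Net area = 103.5 − 12.5 = 91.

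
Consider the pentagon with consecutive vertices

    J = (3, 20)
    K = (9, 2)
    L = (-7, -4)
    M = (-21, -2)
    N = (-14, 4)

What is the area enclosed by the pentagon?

335

Apply the surveyor's formula: 2A = Σ (x_i·y_{i+1} − x_{i+1}·y_i), indices taken mod 5.
Cross-terms: -174, -22, -70, -112, -292  ⇒  Σ = -670
Area = |Σ|/2 = 335.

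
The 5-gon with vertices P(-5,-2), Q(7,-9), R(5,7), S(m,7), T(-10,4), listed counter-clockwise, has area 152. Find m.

The doubled signed area Σ (x_i y_{i+1} − x_{i+1} y_i) is linear in m.
With m=0 it equals 298; the coefficient of m is -3 (from the two edges through S).
So -3·m + 298 = 2·152 = 304 ⇒ m = -2.

-2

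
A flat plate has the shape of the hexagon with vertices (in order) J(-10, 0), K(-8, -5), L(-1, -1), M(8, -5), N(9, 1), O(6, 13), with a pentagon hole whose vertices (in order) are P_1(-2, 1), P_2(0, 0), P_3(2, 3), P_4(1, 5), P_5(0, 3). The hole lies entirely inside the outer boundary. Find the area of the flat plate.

172

Outer boundary:
Apply Gauss's area formula: 2A = Σ (x_i·y_{i+1} − x_{i+1}·y_i), indices taken mod 6.
Σ = (50) + (3) + (13) + (53) + (111) + (130) = 360
Area = |Σ|/2 = 180.
Hole:
P_1→P_2: (-2)(0) − (0)(1) = 0
P_2→P_3: (0)(3) − (2)(0) = 0
P_3→P_4: (2)(5) − (1)(3) = 7
P_4→P_5: (1)(3) − (0)(5) = 3
P_5→P_1: (0)(1) − (-2)(3) = 6
Σ = 16
Area = |Σ|/2 = 8.
Net area = 180 − 8 = 172.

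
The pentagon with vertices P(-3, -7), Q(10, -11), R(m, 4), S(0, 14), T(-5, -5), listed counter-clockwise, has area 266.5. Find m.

12

The doubled signed area Σ (x_i y_{i+1} − x_{i+1} y_i) is linear in m.
With m=0 it equals 233; the coefficient of m is 25 (from the two edges through R).
So 25·m + 233 = 2·266.5 = 533 ⇒ m = 12.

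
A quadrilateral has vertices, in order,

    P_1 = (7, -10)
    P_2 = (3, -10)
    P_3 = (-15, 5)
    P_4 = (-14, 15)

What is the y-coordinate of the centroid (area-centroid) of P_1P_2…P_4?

290/177

Apply the shoelace formula. First the cross-terms c_i = x_i·y_{i+1} − x_{i+1}·y_i:
  -40, -135, -155, 35  ⇒  2A = -295, A = -147.5.
Then Σ (y_i + y_{i+1})·c_i = -1450, so ȳ = -1450 / (6·(-147.5)) = 290/177.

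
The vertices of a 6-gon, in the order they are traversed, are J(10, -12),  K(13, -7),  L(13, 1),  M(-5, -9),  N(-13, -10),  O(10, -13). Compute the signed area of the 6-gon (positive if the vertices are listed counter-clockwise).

Apply the shoelace (surveyor's) formula: 2A = Σ (x_i·y_{i+1} − x_{i+1}·y_i), indices taken mod 6.
Σ = (86) + (104) + (-112) + (-67) + (269) + (10) = 290
Signed area = Σ/2 = 145 (positive ⇒ counter-clockwise traversal).

145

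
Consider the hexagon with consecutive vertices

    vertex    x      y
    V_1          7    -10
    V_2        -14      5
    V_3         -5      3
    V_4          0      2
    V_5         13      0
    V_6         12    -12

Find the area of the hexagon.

V_1→V_2: (7)(5) − (-14)(-10) = -105
V_2→V_3: (-14)(3) − (-5)(5) = -17
V_3→V_4: (-5)(2) − (0)(3) = -10
V_4→V_5: (0)(0) − (13)(2) = -26
V_5→V_6: (13)(-12) − (12)(0) = -156
V_6→V_1: (12)(-10) − (7)(-12) = -36
Σ = -350
Area = |Σ|/2 = 175.

175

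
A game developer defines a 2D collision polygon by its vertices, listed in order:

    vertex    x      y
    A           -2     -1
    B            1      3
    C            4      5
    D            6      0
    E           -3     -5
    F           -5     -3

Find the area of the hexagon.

44.5

Apply the shoelace (surveyor's) formula: 2A = Σ (x_i·y_{i+1} − x_{i+1}·y_i), indices taken mod 6.
Σ = (-5) + (-7) + (-30) + (-30) + (-16) + (-1) = -89
Area = |Σ|/2 = 44.5.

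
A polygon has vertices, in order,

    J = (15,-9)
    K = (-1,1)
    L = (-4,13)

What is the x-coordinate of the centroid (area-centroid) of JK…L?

Apply the shoelace formula. First the cross-terms c_i = x_i·y_{i+1} − x_{i+1}·y_i:
  6, -9, -159  ⇒  2A = -162, A = -81.
Then Σ (x_i + x_{i+1})·c_i = -1620, so x̄ = -1620 / (6·(-81)) = 10/3.

10/3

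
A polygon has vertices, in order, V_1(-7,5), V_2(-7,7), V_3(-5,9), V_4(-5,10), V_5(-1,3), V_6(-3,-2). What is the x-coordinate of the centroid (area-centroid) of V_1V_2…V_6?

Apply the shoelace (surveyor's) formula. First the cross-terms c_i = x_i·y_{i+1} − x_{i+1}·y_i:
  -14, -28, -5, -5, 11, -29  ⇒  2A = -70, A = -35.
Then Σ (x_i + x_{i+1})·c_i = 858, so x̄ = 858 / (6·(-35)) = -143/35.

-143/35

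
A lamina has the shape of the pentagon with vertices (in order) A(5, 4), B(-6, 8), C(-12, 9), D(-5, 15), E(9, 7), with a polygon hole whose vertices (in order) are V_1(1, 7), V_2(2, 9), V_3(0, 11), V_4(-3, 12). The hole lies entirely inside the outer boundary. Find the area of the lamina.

90.5

Outer boundary:
Σ = (64) + (42) + (-135) + (-170) + (1) = -198
Area = |Σ|/2 = 99.
Hole:
Apply the shoelace (surveyor's) formula: 2A = Σ (x_i·y_{i+1} − x_{i+1}·y_i), indices taken mod 4.
Σ = (-5) + (22) + (33) + (-33) = 17
Area = |Σ|/2 = 8.5.
Net area = 99 − 8.5 = 90.5.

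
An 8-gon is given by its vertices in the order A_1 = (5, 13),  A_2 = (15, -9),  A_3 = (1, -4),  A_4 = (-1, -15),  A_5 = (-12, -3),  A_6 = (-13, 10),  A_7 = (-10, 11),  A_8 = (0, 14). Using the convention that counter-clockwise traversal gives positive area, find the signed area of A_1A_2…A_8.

Apply Gauss's area formula: 2A = Σ (x_i·y_{i+1} − x_{i+1}·y_i), indices taken mod 8.
Σ = (-240) + (-51) + (-19) + (-177) + (-159) + (-43) + (-140) + (-70) = -899
Signed area = Σ/2 = -449.5 (negative ⇒ clockwise traversal).

-449.5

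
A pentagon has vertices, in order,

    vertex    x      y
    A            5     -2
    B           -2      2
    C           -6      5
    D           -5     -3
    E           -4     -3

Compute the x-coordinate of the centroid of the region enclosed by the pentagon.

Apply the shoelace formula. First the cross-terms c_i = x_i·y_{i+1} − x_{i+1}·y_i:
  6, 2, 43, 3, 23  ⇒  2A = 77, A = 38.5.
Then Σ (x_i + x_{i+1})·c_i = -475, so x̄ = -475 / (6·38.5) = -475/231.

-475/231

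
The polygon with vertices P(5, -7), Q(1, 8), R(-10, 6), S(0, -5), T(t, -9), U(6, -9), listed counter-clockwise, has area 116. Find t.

The doubled signed area Σ (x_i y_{i+1} − x_{i+1} y_i) is linear in t.
With t=0 it equals 240; the coefficient of t is -4 (from the two edges through T).
So -4·t + 240 = 2·116 = 232 ⇒ t = 2.

2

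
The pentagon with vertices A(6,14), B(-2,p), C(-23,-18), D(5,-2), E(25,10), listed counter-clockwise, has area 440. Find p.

Write out the shoelace sum; only the two edges meeting at B involve p:
2·Area = [(6·p − (-2)·14) + ((-2)·(-18) − (-23)·p)] + 526
       = 29·p + 590 = 880
⇒ p = 10.

10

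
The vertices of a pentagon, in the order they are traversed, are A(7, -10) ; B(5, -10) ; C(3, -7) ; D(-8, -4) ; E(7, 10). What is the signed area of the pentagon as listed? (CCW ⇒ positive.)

-142.5

Cross-terms: -20, -5, -68, -52, -140  ⇒  Σ = -285
Signed area = Σ/2 = -142.5 (negative ⇒ clockwise traversal).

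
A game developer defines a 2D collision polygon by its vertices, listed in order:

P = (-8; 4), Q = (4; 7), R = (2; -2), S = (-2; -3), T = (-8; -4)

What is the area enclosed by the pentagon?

92

Σ = (-72) + (-22) + (-10) + (-16) + (-64) = -184
Area = |Σ|/2 = 92.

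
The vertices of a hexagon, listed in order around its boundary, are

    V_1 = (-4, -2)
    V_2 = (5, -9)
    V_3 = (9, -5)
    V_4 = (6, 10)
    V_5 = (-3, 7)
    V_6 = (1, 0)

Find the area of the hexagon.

142.5

Apply the surveyor's formula: 2A = Σ (x_i·y_{i+1} − x_{i+1}·y_i), indices taken mod 6.
V_1→V_2: (-4)(-9) − (5)(-2) = 46
V_2→V_3: (5)(-5) − (9)(-9) = 56
V_3→V_4: (9)(10) − (6)(-5) = 120
V_4→V_5: (6)(7) − (-3)(10) = 72
V_5→V_6: (-3)(0) − (1)(7) = -7
V_6→V_1: (1)(-2) − (-4)(0) = -2
Σ = 285
Area = |Σ|/2 = 142.5.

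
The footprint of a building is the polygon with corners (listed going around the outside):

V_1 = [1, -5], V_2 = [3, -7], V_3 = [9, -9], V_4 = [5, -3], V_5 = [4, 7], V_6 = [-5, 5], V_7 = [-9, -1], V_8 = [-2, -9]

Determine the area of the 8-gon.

V_1→V_2: (1)(-7) − (3)(-5) = 8
V_2→V_3: (3)(-9) − (9)(-7) = 36
V_3→V_4: (9)(-3) − (5)(-9) = 18
V_4→V_5: (5)(7) − (4)(-3) = 47
V_5→V_6: (4)(5) − (-5)(7) = 55
V_6→V_7: (-5)(-1) − (-9)(5) = 50
V_7→V_8: (-9)(-9) − (-2)(-1) = 79
V_8→V_1: (-2)(-5) − (1)(-9) = 19
Σ = 312
Area = |Σ|/2 = 156.

156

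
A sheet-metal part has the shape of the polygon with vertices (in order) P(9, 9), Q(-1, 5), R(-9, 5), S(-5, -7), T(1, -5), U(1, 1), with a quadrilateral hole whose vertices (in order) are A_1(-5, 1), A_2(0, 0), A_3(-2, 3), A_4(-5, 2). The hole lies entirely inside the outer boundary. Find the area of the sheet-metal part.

Outer boundary:
Apply Gauss's area formula: 2A = Σ (x_i·y_{i+1} − x_{i+1}·y_i), indices taken mod 6.
Σ = (54) + (40) + (88) + (32) + (6) + (0) = 220
Area = |Σ|/2 = 110.
Hole:
A_1→A_2: (-5)(0) − (0)(1) = 0
A_2→A_3: (0)(3) − (-2)(0) = 0
A_3→A_4: (-2)(2) − (-5)(3) = 11
A_4→A_1: (-5)(1) − (-5)(2) = 5
Σ = 16
Area = |Σ|/2 = 8.
Net area = 110 − 8 = 102.

102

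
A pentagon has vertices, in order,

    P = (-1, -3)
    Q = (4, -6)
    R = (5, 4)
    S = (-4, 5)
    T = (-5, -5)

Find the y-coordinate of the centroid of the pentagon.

Apply the shoelace formula. First the cross-terms c_i = x_i·y_{i+1} − x_{i+1}·y_i:
  18, 46, 41, 45, 10  ⇒  2A = 160, A = 80.
Then Σ (y_i + y_{i+1})·c_i = 35, so ȳ = 35 / (6·80) = 7/96.

7/96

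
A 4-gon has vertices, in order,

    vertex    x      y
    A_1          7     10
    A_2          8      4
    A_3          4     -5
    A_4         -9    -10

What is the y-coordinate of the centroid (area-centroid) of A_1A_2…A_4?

Apply the surveyor's formula. First the cross-terms c_i = x_i·y_{i+1} − x_{i+1}·y_i:
  -52, -56, -85, -20  ⇒  2A = -213, A = -106.5.
Then Σ (y_i + y_{i+1})·c_i = 603, so ȳ = 603 / (6·(-106.5)) = -67/71.

-67/71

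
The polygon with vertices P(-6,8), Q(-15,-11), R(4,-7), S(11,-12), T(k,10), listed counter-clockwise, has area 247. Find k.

Write out the shoelace sum; only the two edges meeting at T involve k:
2·Area = [(11·10 − k·(-12)) + (k·8 − (-6)·10)] + 364
       = 20·k + 534 = 494
⇒ k = -2.

-2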